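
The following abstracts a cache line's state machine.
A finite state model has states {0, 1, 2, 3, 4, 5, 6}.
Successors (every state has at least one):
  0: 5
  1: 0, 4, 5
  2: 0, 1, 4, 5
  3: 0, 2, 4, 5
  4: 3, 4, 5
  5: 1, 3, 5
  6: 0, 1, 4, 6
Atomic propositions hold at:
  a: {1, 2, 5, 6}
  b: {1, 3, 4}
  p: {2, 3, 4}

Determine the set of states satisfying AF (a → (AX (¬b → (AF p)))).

{0, 3, 4}

Sat(¬b) = {0, 2, 5, 6}
AF p: least fixpoint, start Z0 = {2, 3, 4}, add states with every successor in Z. Already a fixed point.
Sat(AF p) = {2, 3, 4}
Sat(¬b → (AF p)) = {1, 2, 3, 4}
Sat(AX (¬b → (AF p))) = {s : every successor in {1, 2, 3, 4}} = ∅
Sat(a → (AX (¬b → (AF p)))) = {0, 3, 4}
AF (a → (AX (¬b → (AF p)))): least fixpoint, start Z0 = {0, 3, 4}, add states with every successor in Z. Already a fixed point.
Sat(AF (a → (AX (¬b → (AF p))))) = {0, 3, 4}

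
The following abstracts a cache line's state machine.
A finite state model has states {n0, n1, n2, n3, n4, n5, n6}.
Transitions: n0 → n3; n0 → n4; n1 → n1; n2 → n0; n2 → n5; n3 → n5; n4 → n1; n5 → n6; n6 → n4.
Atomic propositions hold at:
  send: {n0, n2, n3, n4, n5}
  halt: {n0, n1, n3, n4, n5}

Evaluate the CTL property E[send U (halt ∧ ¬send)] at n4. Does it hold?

Sat(¬send) = {n1, n6}
Sat(halt ∧ ¬send) = {n1}
E[send U (halt ∧ ¬send)]: least fixpoint, start Z0 = Sat((halt ∧ ¬send)) = {n1}, add states in Sat(send) with some successor in Z. Z1 = {n1, n4}; Z2 = {n0, n1, n4}; Z3 = {n0, n1, n2, n4}; fixed.
Sat(E[send U (halt ∧ ¬send)]) = {n0, n1, n2, n4}
n4 ∈ Sat(E[send U (halt ∧ ¬send)]) = {n0, n1, n2, n4}, so the formula holds at n4.

Yes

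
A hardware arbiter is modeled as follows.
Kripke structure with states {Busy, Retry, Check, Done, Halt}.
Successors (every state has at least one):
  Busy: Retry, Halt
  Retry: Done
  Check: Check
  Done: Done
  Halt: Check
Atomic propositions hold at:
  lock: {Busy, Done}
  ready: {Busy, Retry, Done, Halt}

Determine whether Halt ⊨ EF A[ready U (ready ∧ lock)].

No

Sat(ready ∧ lock) = {Busy, Done}
A[ready U (ready ∧ lock)]: least fixpoint, start Z0 = Sat((ready ∧ lock)) = {Busy, Done}, add states in Sat(ready) with every successor in Z. Z1 = {Busy, Retry, Done}; fixed.
Sat(A[ready U (ready ∧ lock)]) = {Busy, Retry, Done}
EF A[ready U (ready ∧ lock)]: least fixpoint, start Z0 = {Busy, Retry, Done}, add states with some successor in Z. Already a fixed point.
Sat(EF A[ready U (ready ∧ lock)]) = {Busy, Retry, Done}
Halt ∉ Sat(EF A[ready U (ready ∧ lock)]) = {Busy, Retry, Done}, so the formula does not hold at Halt.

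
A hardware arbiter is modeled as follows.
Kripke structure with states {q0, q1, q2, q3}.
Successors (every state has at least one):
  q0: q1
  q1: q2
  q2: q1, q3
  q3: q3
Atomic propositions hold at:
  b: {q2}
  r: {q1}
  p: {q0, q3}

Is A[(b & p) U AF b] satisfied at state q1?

Yes

Sat(b & p) = ∅
AF b: least fixpoint, start Z0 = {q2}, add states with every successor in Z. Z1 = {q1, q2}; Z2 = {q0, q1, q2}; fixed.
Sat(AF b) = {q0, q1, q2}
A[(b & p) U AF b]: least fixpoint, start Z0 = Sat(AF b) = {q0, q1, q2}, add states in Sat(b & p) with every successor in Z. Already a fixed point.
Sat(A[(b & p) U AF b]) = {q0, q1, q2}
q1 ∈ Sat(A[(b & p) U AF b]) = {q0, q1, q2}, so the formula holds at q1.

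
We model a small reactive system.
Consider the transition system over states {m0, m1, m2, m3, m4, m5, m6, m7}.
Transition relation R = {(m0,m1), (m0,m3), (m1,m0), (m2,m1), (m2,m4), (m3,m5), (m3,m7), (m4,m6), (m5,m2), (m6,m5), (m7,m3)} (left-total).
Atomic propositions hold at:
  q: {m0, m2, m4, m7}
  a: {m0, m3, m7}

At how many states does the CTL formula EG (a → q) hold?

Sat(a → q) = {m0, m1, m2, m4, m5, m6, m7}
EG (a → q): greatest fixpoint, start Z0 = {m0, m1, m2, m4, m5, m6, m7}, keep only states in Sat with some successor in Z. Z1 = {m0, m1, m2, m4, m5, m6}; fixed.
Sat(EG (a → q)) = {m0, m1, m2, m4, m5, m6}
|Sat(EG (a → q))| = |{m0, m1, m2, m4, m5, m6}| = 6.

6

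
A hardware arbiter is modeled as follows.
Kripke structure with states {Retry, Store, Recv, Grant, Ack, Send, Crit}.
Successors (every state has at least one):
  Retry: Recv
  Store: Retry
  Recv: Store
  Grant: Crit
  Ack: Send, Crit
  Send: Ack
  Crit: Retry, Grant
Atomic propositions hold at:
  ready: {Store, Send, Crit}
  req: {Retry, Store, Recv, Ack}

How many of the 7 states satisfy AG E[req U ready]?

E[req U ready]: least fixpoint, start Z0 = Sat(ready) = {Store, Send, Crit}, add states in Sat(req) with some successor in Z. Z1 = {Store, Recv, Ack, Send, Crit}; Z2 = {Retry, Store, Recv, Ack, Send, Crit}; fixed.
Sat(E[req U ready]) = {Retry, Store, Recv, Ack, Send, Crit}
AG E[req U ready]: greatest fixpoint, start Z0 = {Retry, Store, Recv, Ack, Send, Crit}, keep only states in Sat with every successor in Z. Z1 = {Retry, Store, Recv, Ack, Send}; Z2 = {Retry, Store, Recv, Send}; Z3 = {Retry, Store, Recv}; fixed.
Sat(AG E[req U ready]) = {Retry, Store, Recv}
|Sat(AG E[req U ready])| = |{Retry, Store, Recv}| = 3.

3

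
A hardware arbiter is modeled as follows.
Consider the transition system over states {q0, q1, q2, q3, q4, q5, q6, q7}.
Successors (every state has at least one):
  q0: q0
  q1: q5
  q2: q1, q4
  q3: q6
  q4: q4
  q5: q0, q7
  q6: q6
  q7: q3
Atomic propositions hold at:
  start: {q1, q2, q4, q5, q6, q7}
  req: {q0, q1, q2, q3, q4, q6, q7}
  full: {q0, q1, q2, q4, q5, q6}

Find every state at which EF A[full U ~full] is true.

{q1, q2, q3, q5, q7}

Sat(~full) = {q3, q7}
A[full U ~full]: least fixpoint, start Z0 = Sat(~full) = {q3, q7}, add states in Sat(full) with every successor in Z. Already a fixed point.
Sat(A[full U ~full]) = {q3, q7}
EF A[full U ~full]: least fixpoint, start Z0 = {q3, q7}, add states with some successor in Z. Z1 = {q3, q5, q7}; Z2 = {q1, q3, q5, q7}; Z3 = {q1, q2, q3, q5, q7}; fixed.
Sat(EF A[full U ~full]) = {q1, q2, q3, q5, q7}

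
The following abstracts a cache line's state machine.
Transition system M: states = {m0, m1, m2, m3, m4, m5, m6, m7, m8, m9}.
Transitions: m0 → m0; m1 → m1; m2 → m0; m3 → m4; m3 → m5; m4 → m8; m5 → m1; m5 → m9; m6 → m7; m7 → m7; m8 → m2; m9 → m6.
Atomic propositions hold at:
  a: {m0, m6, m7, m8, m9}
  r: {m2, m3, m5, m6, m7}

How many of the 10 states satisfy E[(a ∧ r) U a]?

Sat(a ∧ r) = {m6, m7}
E[(a ∧ r) U a]: least fixpoint, start Z0 = Sat(a) = {m0, m6, m7, m8, m9}, add states in Sat(a ∧ r) with some successor in Z. Already a fixed point.
Sat(E[(a ∧ r) U a]) = {m0, m6, m7, m8, m9}
|Sat(E[(a ∧ r) U a])| = |{m0, m6, m7, m8, m9}| = 5.

5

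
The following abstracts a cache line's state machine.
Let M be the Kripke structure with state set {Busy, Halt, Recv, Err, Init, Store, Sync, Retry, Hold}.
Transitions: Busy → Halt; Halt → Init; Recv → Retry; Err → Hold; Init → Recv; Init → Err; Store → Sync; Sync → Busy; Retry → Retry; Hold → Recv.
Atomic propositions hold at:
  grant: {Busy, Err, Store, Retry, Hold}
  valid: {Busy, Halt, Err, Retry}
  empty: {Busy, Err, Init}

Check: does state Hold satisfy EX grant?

No

Sat(EX grant) = {s : some successor in {Busy, Err, Store, Retry, Hold}} = {Recv, Err, Init, Sync, Retry}
Hold ∉ Sat(EX grant) = {Recv, Err, Init, Sync, Retry}, so the formula does not hold at Hold.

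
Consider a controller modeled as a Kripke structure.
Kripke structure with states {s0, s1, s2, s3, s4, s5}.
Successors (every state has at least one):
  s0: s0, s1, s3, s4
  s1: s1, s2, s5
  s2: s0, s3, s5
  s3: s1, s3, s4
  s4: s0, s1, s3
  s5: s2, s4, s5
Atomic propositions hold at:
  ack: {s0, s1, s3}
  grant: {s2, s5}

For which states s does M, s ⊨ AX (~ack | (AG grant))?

{s5}

Sat(~ack) = {s2, s4, s5}
AG grant: greatest fixpoint, start Z0 = {s2, s5}, keep only states in Sat with every successor in Z. Z1 = ∅; fixed.
Sat(AG grant) = ∅
Sat(~ack | (AG grant)) = {s2, s4, s5}
Sat(AX (~ack | (AG grant))) = {s : every successor in {s2, s4, s5}} = {s5}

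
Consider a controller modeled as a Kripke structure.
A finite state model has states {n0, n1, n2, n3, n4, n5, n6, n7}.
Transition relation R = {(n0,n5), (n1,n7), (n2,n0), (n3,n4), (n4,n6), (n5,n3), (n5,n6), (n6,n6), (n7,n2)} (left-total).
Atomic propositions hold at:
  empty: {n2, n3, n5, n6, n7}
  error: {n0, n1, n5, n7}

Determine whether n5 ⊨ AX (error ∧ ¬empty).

No

Sat(¬empty) = {n0, n1, n4}
Sat(error ∧ ¬empty) = {n0, n1}
Sat(AX (error ∧ ¬empty)) = {s : every successor in {n0, n1}} = {n2}
n5 ∉ Sat(AX (error ∧ ¬empty)) = {n2}, so the formula does not hold at n5.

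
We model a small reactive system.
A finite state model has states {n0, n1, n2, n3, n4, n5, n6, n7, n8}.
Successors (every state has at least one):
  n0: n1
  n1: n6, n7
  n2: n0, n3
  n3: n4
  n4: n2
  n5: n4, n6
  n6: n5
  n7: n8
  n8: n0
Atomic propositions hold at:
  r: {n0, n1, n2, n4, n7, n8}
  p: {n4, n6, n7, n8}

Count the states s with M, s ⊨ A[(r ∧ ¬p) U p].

6

Sat(¬p) = {n0, n1, n2, n3, n5}
Sat(r ∧ ¬p) = {n0, n1, n2}
A[(r ∧ ¬p) U p]: least fixpoint, start Z0 = Sat(p) = {n4, n6, n7, n8}, add states in Sat(r ∧ ¬p) with every successor in Z. Z1 = {n1, n4, n6, n7, n8}; Z2 = {n0, n1, n4, n6, n7, n8}; fixed.
Sat(A[(r ∧ ¬p) U p]) = {n0, n1, n4, n6, n7, n8}
|Sat(A[(r ∧ ¬p) U p])| = |{n0, n1, n4, n6, n7, n8}| = 6.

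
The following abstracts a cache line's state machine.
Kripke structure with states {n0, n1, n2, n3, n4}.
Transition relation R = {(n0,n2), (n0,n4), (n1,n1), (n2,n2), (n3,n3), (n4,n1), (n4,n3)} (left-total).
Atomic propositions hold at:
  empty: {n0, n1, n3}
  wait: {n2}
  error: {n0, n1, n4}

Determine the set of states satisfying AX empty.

{n1, n3, n4}

Sat(AX empty) = {s : every successor in {n0, n1, n3}} = {n1, n3, n4}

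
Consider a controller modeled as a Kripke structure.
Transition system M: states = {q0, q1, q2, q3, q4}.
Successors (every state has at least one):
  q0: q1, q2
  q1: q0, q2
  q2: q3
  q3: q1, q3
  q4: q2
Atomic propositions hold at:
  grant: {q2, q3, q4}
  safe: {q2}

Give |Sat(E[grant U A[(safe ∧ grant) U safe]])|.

Sat(safe ∧ grant) = {q2}
A[(safe ∧ grant) U safe]: least fixpoint, start Z0 = Sat(safe) = {q2}, add states in Sat(safe ∧ grant) with every successor in Z. Already a fixed point.
Sat(A[(safe ∧ grant) U safe]) = {q2}
E[grant U A[(safe ∧ grant) U safe]]: least fixpoint, start Z0 = Sat(A[(safe ∧ grant) U safe]) = {q2}, add states in Sat(grant) with some successor in Z. Z1 = {q2, q4}; fixed.
Sat(E[grant U A[(safe ∧ grant) U safe]]) = {q2, q4}
|Sat(E[grant U A[(safe ∧ grant) U safe]])| = |{q2, q4}| = 2.

2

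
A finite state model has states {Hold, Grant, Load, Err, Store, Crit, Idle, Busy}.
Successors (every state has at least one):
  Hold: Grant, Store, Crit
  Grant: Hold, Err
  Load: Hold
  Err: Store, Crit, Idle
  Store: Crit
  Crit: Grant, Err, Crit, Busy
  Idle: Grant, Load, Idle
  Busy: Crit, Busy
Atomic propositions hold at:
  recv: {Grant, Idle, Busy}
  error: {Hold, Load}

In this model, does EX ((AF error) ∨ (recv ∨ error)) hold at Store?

No

AF error: least fixpoint, start Z0 = {Hold, Load}, add states with every successor in Z. Already a fixed point.
Sat(AF error) = {Hold, Load}
Sat(recv ∨ error) = {Hold, Grant, Load, Idle, Busy}
Sat((AF error) ∨ (recv ∨ error)) = {Hold, Grant, Load, Idle, Busy}
Sat(EX ((AF error) ∨ (recv ∨ error))) = {s : some successor in {Hold, Grant, Load, Idle, Busy}} = {Hold, Grant, Load, Err, Crit, Idle, Busy}
Store ∉ Sat(EX ((AF error) ∨ (recv ∨ error))) = {Hold, Grant, Load, Err, Crit, Idle, Busy}, so the formula does not hold at Store.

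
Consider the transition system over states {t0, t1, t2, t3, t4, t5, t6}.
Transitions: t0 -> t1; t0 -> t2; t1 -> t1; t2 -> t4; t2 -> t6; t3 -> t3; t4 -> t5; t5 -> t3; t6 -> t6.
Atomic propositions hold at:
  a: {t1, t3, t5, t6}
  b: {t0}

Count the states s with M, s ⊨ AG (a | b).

Sat(a | b) = {t0, t1, t3, t5, t6}
AG (a | b): greatest fixpoint, start Z0 = {t0, t1, t3, t5, t6}, keep only states in Sat with every successor in Z. Z1 = {t1, t3, t5, t6}; fixed.
Sat(AG (a | b)) = {t1, t3, t5, t6}
|Sat(AG (a | b))| = |{t1, t3, t5, t6}| = 4.

4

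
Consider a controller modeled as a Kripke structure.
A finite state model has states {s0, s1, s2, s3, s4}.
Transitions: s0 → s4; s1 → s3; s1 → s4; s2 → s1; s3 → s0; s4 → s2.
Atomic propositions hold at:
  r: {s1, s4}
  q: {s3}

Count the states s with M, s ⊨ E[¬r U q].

1

Sat(¬r) = {s0, s2, s3}
E[¬r U q]: least fixpoint, start Z0 = Sat(q) = {s3}, add states in Sat(¬r) with some successor in Z. Already a fixed point.
Sat(E[¬r U q]) = {s3}
|Sat(E[¬r U q])| = |{s3}| = 1.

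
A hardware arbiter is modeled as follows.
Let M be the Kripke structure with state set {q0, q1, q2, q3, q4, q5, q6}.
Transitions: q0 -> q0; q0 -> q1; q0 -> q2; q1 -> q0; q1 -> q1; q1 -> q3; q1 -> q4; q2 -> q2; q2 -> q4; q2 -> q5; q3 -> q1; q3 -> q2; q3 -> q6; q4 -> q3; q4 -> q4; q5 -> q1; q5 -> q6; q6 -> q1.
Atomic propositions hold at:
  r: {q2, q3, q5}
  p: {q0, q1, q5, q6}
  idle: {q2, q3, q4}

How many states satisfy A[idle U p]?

A[idle U p]: least fixpoint, start Z0 = Sat(p) = {q0, q1, q5, q6}, add states in Sat(idle) with every successor in Z. Already a fixed point.
Sat(A[idle U p]) = {q0, q1, q5, q6}
|Sat(A[idle U p])| = |{q0, q1, q5, q6}| = 4.

4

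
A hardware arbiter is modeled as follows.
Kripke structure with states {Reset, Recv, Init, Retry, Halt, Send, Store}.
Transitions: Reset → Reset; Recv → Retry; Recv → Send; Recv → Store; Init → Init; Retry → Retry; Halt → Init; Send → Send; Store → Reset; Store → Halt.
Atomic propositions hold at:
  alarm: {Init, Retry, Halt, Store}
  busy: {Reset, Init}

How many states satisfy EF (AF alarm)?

AF alarm: least fixpoint, start Z0 = {Init, Retry, Halt, Store}, add states with every successor in Z. Already a fixed point.
Sat(AF alarm) = {Init, Retry, Halt, Store}
EF (AF alarm): least fixpoint, start Z0 = {Init, Retry, Halt, Store}, add states with some successor in Z. Z1 = {Recv, Init, Retry, Halt, Store}; fixed.
Sat(EF (AF alarm)) = {Recv, Init, Retry, Halt, Store}
|Sat(EF (AF alarm))| = |{Recv, Init, Retry, Halt, Store}| = 5.

5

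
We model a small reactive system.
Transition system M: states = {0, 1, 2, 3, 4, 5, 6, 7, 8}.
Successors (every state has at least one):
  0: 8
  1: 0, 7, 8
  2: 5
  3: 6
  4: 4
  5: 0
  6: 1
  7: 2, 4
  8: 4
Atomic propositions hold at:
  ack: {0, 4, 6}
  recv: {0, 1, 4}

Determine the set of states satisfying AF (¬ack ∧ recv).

{1, 3, 6}

Sat(¬ack) = {1, 2, 3, 5, 7, 8}
Sat(¬ack ∧ recv) = {1}
AF (¬ack ∧ recv): least fixpoint, start Z0 = {1}, add states with every successor in Z. Z1 = {1, 6}; Z2 = {1, 3, 6}; fixed.
Sat(AF (¬ack ∧ recv)) = {1, 3, 6}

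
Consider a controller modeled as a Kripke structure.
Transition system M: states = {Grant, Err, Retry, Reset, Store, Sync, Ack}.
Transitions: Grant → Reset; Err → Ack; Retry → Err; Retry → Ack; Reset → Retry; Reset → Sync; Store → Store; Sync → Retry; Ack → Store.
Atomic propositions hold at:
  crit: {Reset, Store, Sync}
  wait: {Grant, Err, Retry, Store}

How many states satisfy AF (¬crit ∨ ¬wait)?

6

Sat(¬crit) = {Grant, Err, Retry, Ack}
Sat(¬wait) = {Reset, Sync, Ack}
Sat(¬crit ∨ ¬wait) = {Grant, Err, Retry, Reset, Sync, Ack}
AF (¬crit ∨ ¬wait): least fixpoint, start Z0 = {Grant, Err, Retry, Reset, Sync, Ack}, add states with every successor in Z. Already a fixed point.
Sat(AF (¬crit ∨ ¬wait)) = {Grant, Err, Retry, Reset, Sync, Ack}
|Sat(AF (¬crit ∨ ¬wait))| = |{Grant, Err, Retry, Reset, Sync, Ack}| = 6.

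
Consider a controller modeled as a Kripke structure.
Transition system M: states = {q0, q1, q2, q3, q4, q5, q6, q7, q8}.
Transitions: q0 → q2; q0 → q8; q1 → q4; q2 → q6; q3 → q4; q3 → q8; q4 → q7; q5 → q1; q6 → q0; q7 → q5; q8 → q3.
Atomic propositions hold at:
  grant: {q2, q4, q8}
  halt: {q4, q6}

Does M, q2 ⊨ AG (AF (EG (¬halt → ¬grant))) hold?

Sat(¬halt) = {q0, q1, q2, q3, q5, q7, q8}
Sat(¬grant) = {q0, q1, q3, q5, q6, q7}
Sat(¬halt → ¬grant) = {q0, q1, q3, q4, q5, q6, q7}
EG (¬halt → ¬grant): greatest fixpoint, start Z0 = {q0, q1, q3, q4, q5, q6, q7}, keep only states in Sat with some successor in Z. Z1 = {q1, q3, q4, q5, q6, q7}; Z2 = {q1, q3, q4, q5, q7}; fixed.
Sat(EG (¬halt → ¬grant)) = {q1, q3, q4, q5, q7}
AF (EG (¬halt → ¬grant)): least fixpoint, start Z0 = {q1, q3, q4, q5, q7}, add states with every successor in Z. Z1 = {q1, q3, q4, q5, q7, q8}; fixed.
Sat(AF (EG (¬halt → ¬grant))) = {q1, q3, q4, q5, q7, q8}
AG (AF (EG (¬halt → ¬grant))): greatest fixpoint, start Z0 = {q1, q3, q4, q5, q7, q8}, keep only states in Sat with every successor in Z. Already a fixed point.
Sat(AG (AF (EG (¬halt → ¬grant)))) = {q1, q3, q4, q5, q7, q8}
q2 ∉ Sat(AG (AF (EG (¬halt → ¬grant)))) = {q1, q3, q4, q5, q7, q8}, so the formula does not hold at q2.

No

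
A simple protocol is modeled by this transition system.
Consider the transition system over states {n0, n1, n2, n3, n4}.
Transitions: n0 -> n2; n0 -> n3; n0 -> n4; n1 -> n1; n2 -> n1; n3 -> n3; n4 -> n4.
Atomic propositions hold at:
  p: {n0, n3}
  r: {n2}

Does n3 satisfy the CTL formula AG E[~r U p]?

Sat(~r) = {n0, n1, n3, n4}
E[~r U p]: least fixpoint, start Z0 = Sat(p) = {n0, n3}, add states in Sat(~r) with some successor in Z. Already a fixed point.
Sat(E[~r U p]) = {n0, n3}
AG E[~r U p]: greatest fixpoint, start Z0 = {n0, n3}, keep only states in Sat with every successor in Z. Z1 = {n3}; fixed.
Sat(AG E[~r U p]) = {n3}
n3 ∈ Sat(AG E[~r U p]) = {n3}, so the formula holds at n3.

Yes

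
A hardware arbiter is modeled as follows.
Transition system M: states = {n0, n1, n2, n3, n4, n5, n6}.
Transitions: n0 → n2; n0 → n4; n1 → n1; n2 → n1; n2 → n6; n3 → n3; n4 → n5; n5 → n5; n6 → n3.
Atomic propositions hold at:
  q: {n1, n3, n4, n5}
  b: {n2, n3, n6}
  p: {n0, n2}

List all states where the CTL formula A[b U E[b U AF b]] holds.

{n2, n3, n6}

AF b: least fixpoint, start Z0 = {n2, n3, n6}, add states with every successor in Z. Already a fixed point.
Sat(AF b) = {n2, n3, n6}
E[b U AF b]: least fixpoint, start Z0 = Sat(AF b) = {n2, n3, n6}, add states in Sat(b) with some successor in Z. Already a fixed point.
Sat(E[b U AF b]) = {n2, n3, n6}
A[b U E[b U AF b]]: least fixpoint, start Z0 = Sat(E[b U AF b]) = {n2, n3, n6}, add states in Sat(b) with every successor in Z. Already a fixed point.
Sat(A[b U E[b U AF b]]) = {n2, n3, n6}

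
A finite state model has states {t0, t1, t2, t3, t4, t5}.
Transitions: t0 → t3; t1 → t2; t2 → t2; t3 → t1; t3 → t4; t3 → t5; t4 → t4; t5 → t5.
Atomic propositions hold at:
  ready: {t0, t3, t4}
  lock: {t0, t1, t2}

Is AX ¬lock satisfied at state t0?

Yes

Sat(¬lock) = {t3, t4, t5}
Sat(AX ¬lock) = {s : every successor in {t3, t4, t5}} = {t0, t4, t5}
t0 ∈ Sat(AX ¬lock) = {t0, t4, t5}, so the formula holds at t0.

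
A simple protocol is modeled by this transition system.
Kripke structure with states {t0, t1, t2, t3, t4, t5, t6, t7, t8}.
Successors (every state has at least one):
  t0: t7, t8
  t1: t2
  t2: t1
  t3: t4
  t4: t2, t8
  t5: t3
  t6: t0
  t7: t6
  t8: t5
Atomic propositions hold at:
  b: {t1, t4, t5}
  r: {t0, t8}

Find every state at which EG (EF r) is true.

{t0, t3, t4, t5, t6, t7, t8}

EF r: least fixpoint, start Z0 = {t0, t8}, add states with some successor in Z. Z1 = {t0, t4, t6, t8}; Z2 = {t0, t3, t4, t6, t7, t8}; Z3 = {t0, t3, t4, t5, t6, t7, t8}; fixed.
Sat(EF r) = {t0, t3, t4, t5, t6, t7, t8}
EG (EF r): greatest fixpoint, start Z0 = {t0, t3, t4, t5, t6, t7, t8}, keep only states in Sat with some successor in Z. Already a fixed point.
Sat(EG (EF r)) = {t0, t3, t4, t5, t6, t7, t8}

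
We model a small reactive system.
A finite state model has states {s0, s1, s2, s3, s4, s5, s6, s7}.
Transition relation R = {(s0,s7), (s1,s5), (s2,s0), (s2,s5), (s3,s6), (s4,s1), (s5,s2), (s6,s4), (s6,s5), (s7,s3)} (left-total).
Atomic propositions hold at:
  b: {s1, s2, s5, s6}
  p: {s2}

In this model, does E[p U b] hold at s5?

Yes

E[p U b]: least fixpoint, start Z0 = Sat(b) = {s1, s2, s5, s6}, add states in Sat(p) with some successor in Z. Already a fixed point.
Sat(E[p U b]) = {s1, s2, s5, s6}
s5 ∈ Sat(E[p U b]) = {s1, s2, s5, s6}, so the formula holds at s5.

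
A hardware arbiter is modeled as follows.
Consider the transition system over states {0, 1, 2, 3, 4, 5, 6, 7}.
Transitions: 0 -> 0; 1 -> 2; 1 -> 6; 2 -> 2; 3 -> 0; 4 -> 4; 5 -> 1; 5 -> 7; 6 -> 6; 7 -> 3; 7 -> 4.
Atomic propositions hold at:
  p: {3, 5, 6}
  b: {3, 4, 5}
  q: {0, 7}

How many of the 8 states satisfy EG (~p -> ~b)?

Sat(~p) = {0, 1, 2, 4, 7}
Sat(~b) = {0, 1, 2, 6, 7}
Sat(~p -> ~b) = {0, 1, 2, 3, 5, 6, 7}
EG (~p -> ~b): greatest fixpoint, start Z0 = {0, 1, 2, 3, 5, 6, 7}, keep only states in Sat with some successor in Z. Already a fixed point.
Sat(EG (~p -> ~b)) = {0, 1, 2, 3, 5, 6, 7}
|Sat(EG (~p -> ~b))| = |{0, 1, 2, 3, 5, 6, 7}| = 7.

7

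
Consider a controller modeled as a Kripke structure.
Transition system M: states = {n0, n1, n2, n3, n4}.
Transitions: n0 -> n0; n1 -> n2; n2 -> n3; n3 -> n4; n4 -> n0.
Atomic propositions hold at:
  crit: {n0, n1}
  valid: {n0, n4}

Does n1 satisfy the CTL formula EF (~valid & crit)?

Yes

Sat(~valid) = {n1, n2, n3}
Sat(~valid & crit) = {n1}
EF (~valid & crit): least fixpoint, start Z0 = {n1}, add states with some successor in Z. Already a fixed point.
Sat(EF (~valid & crit)) = {n1}
n1 ∈ Sat(EF (~valid & crit)) = {n1}, so the formula holds at n1.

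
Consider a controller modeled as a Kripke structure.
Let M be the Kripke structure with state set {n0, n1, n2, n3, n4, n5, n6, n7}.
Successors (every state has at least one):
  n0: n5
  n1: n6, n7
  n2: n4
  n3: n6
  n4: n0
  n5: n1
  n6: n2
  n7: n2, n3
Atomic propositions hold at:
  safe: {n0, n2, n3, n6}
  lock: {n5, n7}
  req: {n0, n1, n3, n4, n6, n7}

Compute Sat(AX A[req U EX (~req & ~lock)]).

Sat(~req) = {n2, n5}
Sat(~lock) = {n0, n1, n2, n3, n4, n6}
Sat(~req & ~lock) = {n2}
Sat(EX (~req & ~lock)) = {s : some successor in {n2}} = {n6, n7}
A[req U EX (~req & ~lock)]: least fixpoint, start Z0 = Sat(EX (~req & ~lock)) = {n6, n7}, add states in Sat(req) with every successor in Z. Z1 = {n1, n3, n6, n7}; fixed.
Sat(A[req U EX (~req & ~lock)]) = {n1, n3, n6, n7}
Sat(AX A[req U EX (~req & ~lock)]) = {s : every successor in {n1, n3, n6, n7}} = {n1, n3, n5}

{n1, n3, n5}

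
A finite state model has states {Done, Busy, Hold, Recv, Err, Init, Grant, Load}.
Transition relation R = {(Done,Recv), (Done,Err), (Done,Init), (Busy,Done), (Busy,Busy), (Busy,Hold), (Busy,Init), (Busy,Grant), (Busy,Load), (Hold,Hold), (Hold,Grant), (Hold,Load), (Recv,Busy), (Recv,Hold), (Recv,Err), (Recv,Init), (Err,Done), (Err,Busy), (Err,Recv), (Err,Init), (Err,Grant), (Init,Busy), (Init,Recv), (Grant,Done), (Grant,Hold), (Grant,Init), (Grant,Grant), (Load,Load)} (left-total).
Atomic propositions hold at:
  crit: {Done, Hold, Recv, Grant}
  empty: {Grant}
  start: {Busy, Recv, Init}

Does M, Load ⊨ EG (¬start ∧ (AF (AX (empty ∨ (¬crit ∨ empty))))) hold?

Sat(¬start) = {Done, Hold, Err, Grant, Load}
Sat(¬crit) = {Busy, Err, Init, Load}
Sat(¬crit ∨ empty) = {Busy, Err, Init, Grant, Load}
Sat(empty ∨ (¬crit ∨ empty)) = {Busy, Err, Init, Grant, Load}
Sat(AX (empty ∨ (¬crit ∨ empty))) = {s : every successor in {Busy, Err, Init, Grant, Load}} = {Load}
AF (AX (empty ∨ (¬crit ∨ empty))): least fixpoint, start Z0 = {Load}, add states with every successor in Z. Already a fixed point.
Sat(AF (AX (empty ∨ (¬crit ∨ empty)))) = {Load}
Sat(¬start ∧ (AF (AX (empty ∨ (¬crit ∨ empty))))) = {Load}
EG (¬start ∧ (AF (AX (empty ∨ (¬crit ∨ empty))))): greatest fixpoint, start Z0 = {Load}, keep only states in Sat with some successor in Z. Already a fixed point.
Sat(EG (¬start ∧ (AF (AX (empty ∨ (¬crit ∨ empty)))))) = {Load}
Load ∈ Sat(EG (¬start ∧ (AF (AX (empty ∨ (¬crit ∨ empty)))))) = {Load}, so the formula holds at Load.

Yes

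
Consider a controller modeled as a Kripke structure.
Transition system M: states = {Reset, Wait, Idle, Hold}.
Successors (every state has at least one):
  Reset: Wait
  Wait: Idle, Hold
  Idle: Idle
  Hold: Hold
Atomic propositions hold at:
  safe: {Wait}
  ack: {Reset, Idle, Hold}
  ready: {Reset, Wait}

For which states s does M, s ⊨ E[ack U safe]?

E[ack U safe]: least fixpoint, start Z0 = Sat(safe) = {Wait}, add states in Sat(ack) with some successor in Z. Z1 = {Reset, Wait}; fixed.
Sat(E[ack U safe]) = {Reset, Wait}

{Reset, Wait}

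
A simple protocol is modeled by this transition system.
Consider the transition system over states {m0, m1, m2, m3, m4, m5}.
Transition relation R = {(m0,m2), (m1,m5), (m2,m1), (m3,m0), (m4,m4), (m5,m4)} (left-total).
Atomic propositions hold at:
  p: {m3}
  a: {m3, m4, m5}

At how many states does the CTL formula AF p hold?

AF p: least fixpoint, start Z0 = {m3}, add states with every successor in Z. Already a fixed point.
Sat(AF p) = {m3}
|Sat(AF p)| = |{m3}| = 1.

1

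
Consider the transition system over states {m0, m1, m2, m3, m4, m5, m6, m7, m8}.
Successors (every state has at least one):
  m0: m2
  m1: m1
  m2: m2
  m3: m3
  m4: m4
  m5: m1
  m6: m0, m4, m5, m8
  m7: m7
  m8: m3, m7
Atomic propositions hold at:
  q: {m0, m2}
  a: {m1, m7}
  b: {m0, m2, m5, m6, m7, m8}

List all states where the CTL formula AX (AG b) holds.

{m0, m2, m7}

AG b: greatest fixpoint, start Z0 = {m0, m2, m5, m6, m7, m8}, keep only states in Sat with every successor in Z. Z1 = {m0, m2, m7}; fixed.
Sat(AG b) = {m0, m2, m7}
Sat(AX (AG b)) = {s : every successor in {m0, m2, m7}} = {m0, m2, m7}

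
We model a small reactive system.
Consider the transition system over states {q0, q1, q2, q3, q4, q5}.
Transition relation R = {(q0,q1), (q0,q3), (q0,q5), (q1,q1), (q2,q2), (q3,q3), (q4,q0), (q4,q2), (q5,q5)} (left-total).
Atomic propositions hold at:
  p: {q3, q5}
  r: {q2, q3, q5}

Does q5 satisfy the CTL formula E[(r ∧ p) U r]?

Yes

Sat(r ∧ p) = {q3, q5}
E[(r ∧ p) U r]: least fixpoint, start Z0 = Sat(r) = {q2, q3, q5}, add states in Sat(r ∧ p) with some successor in Z. Already a fixed point.
Sat(E[(r ∧ p) U r]) = {q2, q3, q5}
q5 ∈ Sat(E[(r ∧ p) U r]) = {q2, q3, q5}, so the formula holds at q5.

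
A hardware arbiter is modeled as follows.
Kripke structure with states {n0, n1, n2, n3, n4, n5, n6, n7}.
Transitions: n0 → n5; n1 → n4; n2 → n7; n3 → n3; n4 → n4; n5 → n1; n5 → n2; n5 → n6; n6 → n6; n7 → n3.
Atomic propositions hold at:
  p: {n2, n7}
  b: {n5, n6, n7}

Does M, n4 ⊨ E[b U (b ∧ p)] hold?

Sat(b ∧ p) = {n7}
E[b U (b ∧ p)]: least fixpoint, start Z0 = Sat((b ∧ p)) = {n7}, add states in Sat(b) with some successor in Z. Already a fixed point.
Sat(E[b U (b ∧ p)]) = {n7}
n4 ∉ Sat(E[b U (b ∧ p)]) = {n7}, so the formula does not hold at n4.

No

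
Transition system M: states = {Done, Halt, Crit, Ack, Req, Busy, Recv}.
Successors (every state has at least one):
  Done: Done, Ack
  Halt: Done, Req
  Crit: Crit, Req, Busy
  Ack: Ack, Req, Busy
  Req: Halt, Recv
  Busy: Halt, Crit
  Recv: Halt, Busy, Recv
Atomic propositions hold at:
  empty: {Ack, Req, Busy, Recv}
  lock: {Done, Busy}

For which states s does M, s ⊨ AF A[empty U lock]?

A[empty U lock]: least fixpoint, start Z0 = Sat(lock) = {Done, Busy}, add states in Sat(empty) with every successor in Z. Already a fixed point.
Sat(A[empty U lock]) = {Done, Busy}
AF A[empty U lock]: least fixpoint, start Z0 = {Done, Busy}, add states with every successor in Z. Already a fixed point.
Sat(AF A[empty U lock]) = {Done, Busy}

{Done, Busy}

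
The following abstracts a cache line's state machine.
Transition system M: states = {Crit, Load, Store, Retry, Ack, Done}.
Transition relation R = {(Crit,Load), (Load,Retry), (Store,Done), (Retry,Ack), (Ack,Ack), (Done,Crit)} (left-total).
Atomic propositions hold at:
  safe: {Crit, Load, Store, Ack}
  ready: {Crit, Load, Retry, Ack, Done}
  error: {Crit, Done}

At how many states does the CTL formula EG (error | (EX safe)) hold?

2

Sat(EX safe) = {s : some successor in {Crit, Load, Store, Ack}} = {Crit, Retry, Ack, Done}
Sat(error | (EX safe)) = {Crit, Retry, Ack, Done}
EG (error | (EX safe)): greatest fixpoint, start Z0 = {Crit, Retry, Ack, Done}, keep only states in Sat with some successor in Z. Z1 = {Retry, Ack, Done}; Z2 = {Retry, Ack}; fixed.
Sat(EG (error | (EX safe))) = {Retry, Ack}
|Sat(EG (error | (EX safe)))| = |{Retry, Ack}| = 2.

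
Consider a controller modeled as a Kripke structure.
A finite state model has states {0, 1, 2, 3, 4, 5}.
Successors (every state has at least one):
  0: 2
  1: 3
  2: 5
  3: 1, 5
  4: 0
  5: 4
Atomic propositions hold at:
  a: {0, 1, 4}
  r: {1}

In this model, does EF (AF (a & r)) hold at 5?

Sat(a & r) = {1}
AF (a & r): least fixpoint, start Z0 = {1}, add states with every successor in Z. Already a fixed point.
Sat(AF (a & r)) = {1}
EF (AF (a & r)): least fixpoint, start Z0 = {1}, add states with some successor in Z. Z1 = {1, 3}; fixed.
Sat(EF (AF (a & r))) = {1, 3}
5 ∉ Sat(EF (AF (a & r))) = {1, 3}, so the formula does not hold at 5.

No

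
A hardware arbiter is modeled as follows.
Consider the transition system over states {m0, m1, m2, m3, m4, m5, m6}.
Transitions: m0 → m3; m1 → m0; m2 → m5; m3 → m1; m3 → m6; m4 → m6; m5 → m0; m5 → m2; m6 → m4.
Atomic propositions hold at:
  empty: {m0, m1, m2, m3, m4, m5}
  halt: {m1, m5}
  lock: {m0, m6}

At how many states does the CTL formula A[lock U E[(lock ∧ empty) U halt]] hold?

2

Sat(lock ∧ empty) = {m0}
E[(lock ∧ empty) U halt]: least fixpoint, start Z0 = Sat(halt) = {m1, m5}, add states in Sat(lock ∧ empty) with some successor in Z. Already a fixed point.
Sat(E[(lock ∧ empty) U halt]) = {m1, m5}
A[lock U E[(lock ∧ empty) U halt]]: least fixpoint, start Z0 = Sat(E[(lock ∧ empty) U halt]) = {m1, m5}, add states in Sat(lock) with every successor in Z. Already a fixed point.
Sat(A[lock U E[(lock ∧ empty) U halt]]) = {m1, m5}
|Sat(A[lock U E[(lock ∧ empty) U halt]])| = |{m1, m5}| = 2.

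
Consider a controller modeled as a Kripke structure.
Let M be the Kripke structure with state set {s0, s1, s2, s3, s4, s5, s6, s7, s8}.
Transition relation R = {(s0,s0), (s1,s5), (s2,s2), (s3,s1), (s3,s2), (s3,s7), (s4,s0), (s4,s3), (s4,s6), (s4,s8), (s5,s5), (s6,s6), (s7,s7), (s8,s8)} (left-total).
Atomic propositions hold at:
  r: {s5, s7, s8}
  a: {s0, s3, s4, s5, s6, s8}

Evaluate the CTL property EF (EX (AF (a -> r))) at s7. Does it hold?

Sat(a -> r) = {s1, s2, s5, s7, s8}
AF (a -> r): least fixpoint, start Z0 = {s1, s2, s5, s7, s8}, add states with every successor in Z. Z1 = {s1, s2, s3, s5, s7, s8}; fixed.
Sat(AF (a -> r)) = {s1, s2, s3, s5, s7, s8}
Sat(EX (AF (a -> r))) = {s : some successor in {s1, s2, s3, s5, s7, s8}} = {s1, s2, s3, s4, s5, s7, s8}
EF (EX (AF (a -> r))): least fixpoint, start Z0 = {s1, s2, s3, s4, s5, s7, s8}, add states with some successor in Z. Already a fixed point.
Sat(EF (EX (AF (a -> r)))) = {s1, s2, s3, s4, s5, s7, s8}
s7 ∈ Sat(EF (EX (AF (a -> r)))) = {s1, s2, s3, s4, s5, s7, s8}, so the formula holds at s7.

Yes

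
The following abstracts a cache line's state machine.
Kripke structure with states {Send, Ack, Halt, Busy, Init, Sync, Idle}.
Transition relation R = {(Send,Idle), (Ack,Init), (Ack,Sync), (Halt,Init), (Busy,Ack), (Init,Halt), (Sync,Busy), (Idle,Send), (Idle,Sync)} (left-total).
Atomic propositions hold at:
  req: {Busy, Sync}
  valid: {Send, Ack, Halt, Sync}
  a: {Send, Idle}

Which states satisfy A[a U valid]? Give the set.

A[a U valid]: least fixpoint, start Z0 = Sat(valid) = {Send, Ack, Halt, Sync}, add states in Sat(a) with every successor in Z. Z1 = {Send, Ack, Halt, Sync, Idle}; fixed.
Sat(A[a U valid]) = {Send, Ack, Halt, Sync, Idle}

{Send, Ack, Halt, Sync, Idle}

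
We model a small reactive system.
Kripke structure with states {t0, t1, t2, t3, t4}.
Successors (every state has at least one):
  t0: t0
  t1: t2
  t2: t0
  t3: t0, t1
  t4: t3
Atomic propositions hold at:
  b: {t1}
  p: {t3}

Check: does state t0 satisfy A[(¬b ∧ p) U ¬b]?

Sat(¬b) = {t0, t2, t3, t4}
Sat(¬b ∧ p) = {t3}
A[(¬b ∧ p) U ¬b]: least fixpoint, start Z0 = Sat(¬b) = {t0, t2, t3, t4}, add states in Sat(¬b ∧ p) with every successor in Z. Already a fixed point.
Sat(A[(¬b ∧ p) U ¬b]) = {t0, t2, t3, t4}
t0 ∈ Sat(A[(¬b ∧ p) U ¬b]) = {t0, t2, t3, t4}, so the formula holds at t0.

Yes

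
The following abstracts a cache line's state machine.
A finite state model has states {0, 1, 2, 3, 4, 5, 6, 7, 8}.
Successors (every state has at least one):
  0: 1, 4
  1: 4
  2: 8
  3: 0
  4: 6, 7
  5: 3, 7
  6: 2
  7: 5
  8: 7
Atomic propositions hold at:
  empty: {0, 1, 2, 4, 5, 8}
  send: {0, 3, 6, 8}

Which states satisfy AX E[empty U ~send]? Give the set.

Sat(~send) = {1, 2, 4, 5, 7}
E[empty U ~send]: least fixpoint, start Z0 = Sat(~send) = {1, 2, 4, 5, 7}, add states in Sat(empty) with some successor in Z. Z1 = {0, 1, 2, 4, 5, 7, 8}; fixed.
Sat(E[empty U ~send]) = {0, 1, 2, 4, 5, 7, 8}
Sat(AX E[empty U ~send]) = {s : every successor in {0, 1, 2, 4, 5, 7, 8}} = {0, 1, 2, 3, 6, 7, 8}

{0, 1, 2, 3, 6, 7, 8}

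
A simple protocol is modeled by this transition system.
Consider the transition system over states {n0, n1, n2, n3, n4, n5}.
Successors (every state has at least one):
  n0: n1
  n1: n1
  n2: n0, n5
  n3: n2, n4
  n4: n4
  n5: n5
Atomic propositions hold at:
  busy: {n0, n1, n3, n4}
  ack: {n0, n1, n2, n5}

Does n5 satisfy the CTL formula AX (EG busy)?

EG busy: greatest fixpoint, start Z0 = {n0, n1, n3, n4}, keep only states in Sat with some successor in Z. Already a fixed point.
Sat(EG busy) = {n0, n1, n3, n4}
Sat(AX (EG busy)) = {s : every successor in {n0, n1, n3, n4}} = {n0, n1, n4}
n5 ∉ Sat(AX (EG busy)) = {n0, n1, n4}, so the formula does not hold at n5.

No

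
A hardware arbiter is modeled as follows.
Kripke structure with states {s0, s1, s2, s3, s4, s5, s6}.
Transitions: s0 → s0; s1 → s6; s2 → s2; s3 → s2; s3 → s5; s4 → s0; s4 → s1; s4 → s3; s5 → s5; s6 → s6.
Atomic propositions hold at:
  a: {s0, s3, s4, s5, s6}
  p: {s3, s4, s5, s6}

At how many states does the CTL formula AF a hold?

6

AF a: least fixpoint, start Z0 = {s0, s3, s4, s5, s6}, add states with every successor in Z. Z1 = {s0, s1, s3, s4, s5, s6}; fixed.
Sat(AF a) = {s0, s1, s3, s4, s5, s6}
|Sat(AF a)| = |{s0, s1, s3, s4, s5, s6}| = 6.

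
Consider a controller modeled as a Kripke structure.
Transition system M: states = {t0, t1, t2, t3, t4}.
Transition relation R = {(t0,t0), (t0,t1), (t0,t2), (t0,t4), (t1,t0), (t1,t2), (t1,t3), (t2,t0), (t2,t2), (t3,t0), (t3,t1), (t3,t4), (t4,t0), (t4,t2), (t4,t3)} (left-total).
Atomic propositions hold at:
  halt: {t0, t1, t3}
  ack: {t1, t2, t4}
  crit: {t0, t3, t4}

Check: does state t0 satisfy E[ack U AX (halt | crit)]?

Sat(halt | crit) = {t0, t1, t3, t4}
Sat(AX (halt | crit)) = {s : every successor in {t0, t1, t3, t4}} = {t3}
E[ack U AX (halt | crit)]: least fixpoint, start Z0 = Sat(AX (halt | crit)) = {t3}, add states in Sat(ack) with some successor in Z. Z1 = {t1, t3, t4}; fixed.
Sat(E[ack U AX (halt | crit)]) = {t1, t3, t4}
t0 ∉ Sat(E[ack U AX (halt | crit)]) = {t1, t3, t4}, so the formula does not hold at t0.

No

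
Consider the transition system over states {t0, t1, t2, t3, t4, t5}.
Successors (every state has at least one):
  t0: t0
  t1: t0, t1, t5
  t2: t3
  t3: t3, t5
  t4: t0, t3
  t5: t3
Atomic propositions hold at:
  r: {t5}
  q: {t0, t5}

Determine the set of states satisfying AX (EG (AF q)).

{t0}

AF q: least fixpoint, start Z0 = {t0, t5}, add states with every successor in Z. Already a fixed point.
Sat(AF q) = {t0, t5}
EG (AF q): greatest fixpoint, start Z0 = {t0, t5}, keep only states in Sat with some successor in Z. Z1 = {t0}; fixed.
Sat(EG (AF q)) = {t0}
Sat(AX (EG (AF q))) = {s : every successor in {t0}} = {t0}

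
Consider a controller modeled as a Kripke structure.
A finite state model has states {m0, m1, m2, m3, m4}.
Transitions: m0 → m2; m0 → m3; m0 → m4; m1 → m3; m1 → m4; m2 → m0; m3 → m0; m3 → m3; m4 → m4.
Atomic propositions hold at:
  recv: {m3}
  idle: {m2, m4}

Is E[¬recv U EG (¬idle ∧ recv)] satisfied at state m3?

Sat(¬recv) = {m0, m1, m2, m4}
Sat(¬idle) = {m0, m1, m3}
Sat(¬idle ∧ recv) = {m3}
EG (¬idle ∧ recv): greatest fixpoint, start Z0 = {m3}, keep only states in Sat with some successor in Z. Already a fixed point.
Sat(EG (¬idle ∧ recv)) = {m3}
E[¬recv U EG (¬idle ∧ recv)]: least fixpoint, start Z0 = Sat(EG (¬idle ∧ recv)) = {m3}, add states in Sat(¬recv) with some successor in Z. Z1 = {m0, m1, m3}; Z2 = {m0, m1, m2, m3}; fixed.
Sat(E[¬recv U EG (¬idle ∧ recv)]) = {m0, m1, m2, m3}
m3 ∈ Sat(E[¬recv U EG (¬idle ∧ recv)]) = {m0, m1, m2, m3}, so the formula holds at m3.

Yes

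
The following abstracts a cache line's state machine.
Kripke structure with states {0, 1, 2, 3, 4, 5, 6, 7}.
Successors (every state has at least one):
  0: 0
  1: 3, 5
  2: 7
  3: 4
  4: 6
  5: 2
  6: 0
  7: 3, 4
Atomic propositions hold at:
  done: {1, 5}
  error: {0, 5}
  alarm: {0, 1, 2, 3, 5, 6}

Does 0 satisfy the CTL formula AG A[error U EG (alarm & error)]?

Sat(alarm & error) = {0, 5}
EG (alarm & error): greatest fixpoint, start Z0 = {0, 5}, keep only states in Sat with some successor in Z. Z1 = {0}; fixed.
Sat(EG (alarm & error)) = {0}
A[error U EG (alarm & error)]: least fixpoint, start Z0 = Sat(EG (alarm & error)) = {0}, add states in Sat(error) with every successor in Z. Already a fixed point.
Sat(A[error U EG (alarm & error)]) = {0}
AG A[error U EG (alarm & error)]: greatest fixpoint, start Z0 = {0}, keep only states in Sat with every successor in Z. Already a fixed point.
Sat(AG A[error U EG (alarm & error)]) = {0}
0 ∈ Sat(AG A[error U EG (alarm & error)]) = {0}, so the formula holds at 0.

Yes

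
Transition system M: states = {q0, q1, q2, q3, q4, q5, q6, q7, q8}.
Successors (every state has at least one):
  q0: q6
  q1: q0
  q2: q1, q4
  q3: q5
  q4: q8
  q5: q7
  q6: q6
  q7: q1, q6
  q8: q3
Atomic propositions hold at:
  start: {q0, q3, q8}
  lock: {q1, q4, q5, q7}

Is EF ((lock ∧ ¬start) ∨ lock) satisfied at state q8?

Sat(¬start) = {q1, q2, q4, q5, q6, q7}
Sat(lock ∧ ¬start) = {q1, q4, q5, q7}
Sat((lock ∧ ¬start) ∨ lock) = {q1, q4, q5, q7}
EF ((lock ∧ ¬start) ∨ lock): least fixpoint, start Z0 = {q1, q4, q5, q7}, add states with some successor in Z. Z1 = {q1, q2, q3, q4, q5, q7}; Z2 = {q1, q2, q3, q4, q5, q7, q8}; fixed.
Sat(EF ((lock ∧ ¬start) ∨ lock)) = {q1, q2, q3, q4, q5, q7, q8}
q8 ∈ Sat(EF ((lock ∧ ¬start) ∨ lock)) = {q1, q2, q3, q4, q5, q7, q8}, so the formula holds at q8.

Yes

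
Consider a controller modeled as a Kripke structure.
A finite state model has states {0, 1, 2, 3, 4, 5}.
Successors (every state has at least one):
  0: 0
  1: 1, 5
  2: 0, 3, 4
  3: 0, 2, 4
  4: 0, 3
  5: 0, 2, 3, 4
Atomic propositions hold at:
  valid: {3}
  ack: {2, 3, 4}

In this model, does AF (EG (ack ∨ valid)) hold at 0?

Sat(ack ∨ valid) = {2, 3, 4}
EG (ack ∨ valid): greatest fixpoint, start Z0 = {2, 3, 4}, keep only states in Sat with some successor in Z. Already a fixed point.
Sat(EG (ack ∨ valid)) = {2, 3, 4}
AF (EG (ack ∨ valid)): least fixpoint, start Z0 = {2, 3, 4}, add states with every successor in Z. Already a fixed point.
Sat(AF (EG (ack ∨ valid))) = {2, 3, 4}
0 ∉ Sat(AF (EG (ack ∨ valid))) = {2, 3, 4}, so the formula does not hold at 0.

No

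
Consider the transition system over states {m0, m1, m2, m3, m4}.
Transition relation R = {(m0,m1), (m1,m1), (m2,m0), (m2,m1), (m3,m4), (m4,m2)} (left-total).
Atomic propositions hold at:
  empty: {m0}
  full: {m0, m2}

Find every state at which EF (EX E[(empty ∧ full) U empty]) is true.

Sat(empty ∧ full) = {m0}
E[(empty ∧ full) U empty]: least fixpoint, start Z0 = Sat(empty) = {m0}, add states in Sat(empty ∧ full) with some successor in Z. Already a fixed point.
Sat(E[(empty ∧ full) U empty]) = {m0}
Sat(EX E[(empty ∧ full) U empty]) = {s : some successor in {m0}} = {m2}
EF (EX E[(empty ∧ full) U empty]): least fixpoint, start Z0 = {m2}, add states with some successor in Z. Z1 = {m2, m4}; Z2 = {m2, m3, m4}; fixed.
Sat(EF (EX E[(empty ∧ full) U empty])) = {m2, m3, m4}

{m2, m3, m4}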